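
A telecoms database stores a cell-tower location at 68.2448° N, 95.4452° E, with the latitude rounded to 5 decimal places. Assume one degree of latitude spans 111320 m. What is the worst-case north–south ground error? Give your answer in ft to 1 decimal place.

Rounding to 5 decimal places leaves the latitude within ±5e-06° of the true value.
North–south distance: 5e-06° × 111320 m/° = 0.5566 m.
Converting: 0.5566 m × 3.2808 ft/m ≈ 1.8261 ft.

1.8 ft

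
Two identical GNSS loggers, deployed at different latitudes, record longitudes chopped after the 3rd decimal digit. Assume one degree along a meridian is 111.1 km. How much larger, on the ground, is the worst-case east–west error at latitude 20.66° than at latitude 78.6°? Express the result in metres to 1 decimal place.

82.0 metres

Truncating at 3 decimal places can drop up to a full unit in the last place, so the longitude may be off by as much as 0.001°.
Error at 20.66° = 0.001° × 111100 × cos 20.66° ≈ 111.1 × 0.9357 = 103.96 m.
At 78.6°: 0.001° × 111100 × cos 78.6° = 0.001 × 111100 × 0.1977 ≈ 21.96 m.
Difference: 103.96 − 21.96 = 81.995 m.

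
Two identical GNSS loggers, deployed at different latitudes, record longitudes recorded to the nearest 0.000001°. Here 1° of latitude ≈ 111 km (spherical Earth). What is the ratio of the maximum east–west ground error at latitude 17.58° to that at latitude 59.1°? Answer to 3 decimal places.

Rounding to 6 decimal places leaves the longitude within ±5e-07° of the true value.
Error at 17.58° = 5e-07° × 111000 × cos 17.58° ≈ 0.0555 × 0.9533 = 0.052908 m.
At 59.1°: 5e-07° × 111000 × cos 59.1° = 5e-07 × 111000 × 0.5135 ≈ 0.028502 m.
Ratio: 0.052908 / 0.028502 = cos 17.58° / cos 59.1° ≈ 1.8563.

1.856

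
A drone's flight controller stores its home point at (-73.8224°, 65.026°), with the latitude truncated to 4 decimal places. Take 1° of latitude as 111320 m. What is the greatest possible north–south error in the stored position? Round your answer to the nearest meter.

11 meters

Truncating at 4 decimal places can drop up to a full unit in the last place, so the latitude may be off by as much as 0.0001°.
So the N–S error is at most 0.0001 × 111320 = 11.132 m.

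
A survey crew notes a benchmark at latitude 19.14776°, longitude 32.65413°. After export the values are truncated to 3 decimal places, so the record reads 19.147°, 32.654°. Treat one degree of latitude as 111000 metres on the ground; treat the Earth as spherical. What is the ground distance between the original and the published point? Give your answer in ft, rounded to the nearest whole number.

280 ft

The latitude changed by +0.00076° and the longitude by +0.00013°.
N–S: 0.00076° × 111000 m/° = 84.36 m.
E–W at 19.147°: 0.00013° × 111000 × cos 19.147° = 0.00013 × 111000 × 0.9447 ≈ 13.6317 m.
Combined displacement = (84.36² + 13.6317²)^½ ≈ 85.4543 m.
In feet: 85.4543 m ÷ 0.3048 ≈ 280.36 ft.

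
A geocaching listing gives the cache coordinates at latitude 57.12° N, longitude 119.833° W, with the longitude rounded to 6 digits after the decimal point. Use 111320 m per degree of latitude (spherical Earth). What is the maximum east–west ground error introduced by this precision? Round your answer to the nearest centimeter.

3 centimeters

Rounding to 6 decimal places leaves the longitude within ±5e-07° of the true value.
One degree of longitude at 57.12° is 111320 × cos 57.12° ≈ 111320 × 0.5429 = 60433.6 m.
So at most 5e-07° × 60433.6 ≈ 0.0302168 m east–west.
That is 0.0302168 m = 3.0217 cm.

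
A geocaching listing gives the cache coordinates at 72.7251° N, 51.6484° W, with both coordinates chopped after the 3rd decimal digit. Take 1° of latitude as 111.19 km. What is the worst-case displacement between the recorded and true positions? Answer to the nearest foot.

Truncating at 3 decimal places can drop up to a full unit in the last place, so each coordinate may be off by as much as 0.001°.
N–S: 0.001° × 111190 m/° = 111.19 m.
E–W at 72.7251°: 0.001° × 111190 × cos 72.7251° = 0.001 × 111190 × 0.2970 ≈ 33.0186 m.
Combining orthogonally: (111.19² + 33.0186²)^½ ≈ 115.989 m.
In feet: 115.989 m ÷ 0.3048 ≈ 380.54 ft.

381 feet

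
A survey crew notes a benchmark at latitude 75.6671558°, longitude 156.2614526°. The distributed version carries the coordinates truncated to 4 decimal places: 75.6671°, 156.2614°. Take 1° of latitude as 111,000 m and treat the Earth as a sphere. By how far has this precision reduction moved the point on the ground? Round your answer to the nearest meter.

6 meters

The latitude changed by +0.0000558° and the longitude by +0.0000526°.
N–S: 0.0000558° × 111000 m/° = 6.1938 m.
E–W at 75.6671°: 0.0000526° × 111000 × cos 75.6671° = 0.0000526 × 111000 × 0.2476 ≈ 1.44538 m.
Hypotenuse of the two orthogonal shifts: √(6.1938² + 1.44538²) = 6.36021 m.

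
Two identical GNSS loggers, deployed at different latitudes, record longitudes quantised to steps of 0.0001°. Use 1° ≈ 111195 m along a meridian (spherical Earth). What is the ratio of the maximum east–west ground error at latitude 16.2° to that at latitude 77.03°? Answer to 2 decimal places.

4.28

With a 0.0001° grid the true value lies within half a step, ±0.0001°/2 = ±5e-05°, of the stored one.
Error at 16.2° = 5e-05° × 111195 × cos 16.2° ≈ 5.5598 × 0.9603 = 5.339 m.
Error at 77.03° = 5e-05° × 111195 × cos 77.03° ≈ 5.5598 × 0.2244 = 1.2478 m.
Ratio: 5.339 / 1.2478 = cos 16.2° / cos 77.03° ≈ 4.2786.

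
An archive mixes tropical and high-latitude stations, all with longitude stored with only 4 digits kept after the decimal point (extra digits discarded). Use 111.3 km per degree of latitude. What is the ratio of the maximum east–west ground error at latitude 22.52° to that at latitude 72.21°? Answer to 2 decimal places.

3.02

Truncating at 4 decimal places can drop up to a full unit in the last place, so the longitude may be off by as much as 0.0001°.
Error at 22.52° = 0.0001° × 111300 × cos 22.52° ≈ 11.13 × 0.9237 = 10.281 m.
At 72.21°: 0.0001° × 111300 × cos 72.21° = 0.0001 × 111300 × 0.3055 ≈ 3.4005 m.
The ratio reduces to cos 22.52° / cos 72.21° = 0.9237/0.3055 ≈ 3.0234.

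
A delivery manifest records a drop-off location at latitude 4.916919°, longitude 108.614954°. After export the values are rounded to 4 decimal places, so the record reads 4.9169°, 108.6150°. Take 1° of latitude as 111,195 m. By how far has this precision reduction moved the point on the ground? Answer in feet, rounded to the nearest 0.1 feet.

18.1 feet

The latitude changed by +0.000019° and the longitude by -0.000046°.
North–south shift: 0.000019 × 111195 = 2.1127 m.
East–west at this latitude: -0.000046° × 111195 × cos 4.9169° ≈ -0.000046 × 110786 = -5.09615 m.
Combined displacement = (2.1127² + 5.09615²)^½ ≈ 5.51672 m.
Converting: 5.51672 m × 3.2808 ft/m ≈ 18.099 ft.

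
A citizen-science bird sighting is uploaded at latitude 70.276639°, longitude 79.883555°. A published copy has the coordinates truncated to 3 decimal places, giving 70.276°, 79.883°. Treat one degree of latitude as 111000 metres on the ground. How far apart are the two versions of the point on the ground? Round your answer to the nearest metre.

74 metres

Δlat = 70.276639 − 70.276 = +0.000639°; Δlon = 79.883555 − 79.883 = +0.000555°.
N–S: 0.000639° × 111000 m/° = 70.929 m.
E–W at 70.276°: 0.000555° × 111000 × cos 70.276° = 0.000555 × 111000 × 0.3375 ≈ 20.791 m.
Distance: √(70.929² + 20.791²) ≈ 73.9134 m.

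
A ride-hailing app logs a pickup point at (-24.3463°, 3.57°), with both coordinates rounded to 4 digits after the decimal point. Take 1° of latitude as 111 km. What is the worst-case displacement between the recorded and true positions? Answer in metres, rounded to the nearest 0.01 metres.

Rounding to 4 decimal places leaves each coordinate within ±5e-05° of the true value.
N–S: 5e-05° × 111000 m/° = 5.55 m.
E–W at 24.3463°: 5e-05° × 111000 × cos 24.3463° = 5e-05 × 111000 × 0.9111 ≈ 5.05644 m.
Worst case both components are at the extreme and orthogonal: √(5.55² + 5.05644²) ≈ 7.508 m.

7.51 metres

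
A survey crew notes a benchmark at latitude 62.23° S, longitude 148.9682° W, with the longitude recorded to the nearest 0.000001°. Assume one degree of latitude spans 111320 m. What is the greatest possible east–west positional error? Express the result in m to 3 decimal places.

0.026 m

Rounding to 6 decimal places leaves the longitude within ±5e-07° of the true value.
Parallels shrink by cos φ, so at 62.23° a degree of longitude is 111320 × 0.4659 ≈ 51866.6 m.
Maximum E–W displacement: 5e-07 × 51866.6 = 0.0259333 m.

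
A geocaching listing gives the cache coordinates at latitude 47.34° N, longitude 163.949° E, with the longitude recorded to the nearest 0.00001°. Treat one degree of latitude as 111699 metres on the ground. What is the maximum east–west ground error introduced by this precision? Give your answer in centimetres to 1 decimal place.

37.8 centimetres

Rounding to 5 decimal places leaves the longitude within ±5e-06° of the true value.
One degree of longitude at 47.34° is 111699 × cos 47.34° ≈ 111699 × 0.6776 = 75692.4 m.
Maximum E–W displacement: 5e-06 × 75692.4 = 0.378462 m.
That is 0.378462 m = 37.846 cm.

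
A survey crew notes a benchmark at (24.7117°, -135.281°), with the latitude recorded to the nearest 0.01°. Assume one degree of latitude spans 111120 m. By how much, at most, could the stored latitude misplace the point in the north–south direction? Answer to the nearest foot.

1823 feet

Rounding to 2 decimal places leaves the latitude within ±0.005° of the true value.
North–south distance: 0.005° × 111120 m/° = 555.6 m.
Converting: 555.6 m × 3.2808 ft/m ≈ 1822.8 ft.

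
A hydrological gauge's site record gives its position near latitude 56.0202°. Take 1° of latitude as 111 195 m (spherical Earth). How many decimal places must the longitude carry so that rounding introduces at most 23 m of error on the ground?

4

At 56.0202° one degree of longitude covers 111195 × cos 56.0202° ≈ 111195 × 0.5589 ≈ 62147 m.
With N decimal places the half-ulp bound is 0.5·10⁻ᴺ°, or 0.5·10⁻ᴺ × 62147 m on the ground.
Setting 31073.5 × 10⁻ᴺ ≤ 23 gives 10ᴺ ≥ 1351, i.e. N ≥ 3.13.
So 4 decimal places suffice (3.11 m); 3 would allow up to 31.1 m.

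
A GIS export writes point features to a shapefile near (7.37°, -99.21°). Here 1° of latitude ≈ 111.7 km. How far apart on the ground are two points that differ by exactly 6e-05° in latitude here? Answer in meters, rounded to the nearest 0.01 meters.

Along a meridian 6e-05° is 6e-05 × 111700 = 6.702 m.

6.70 meters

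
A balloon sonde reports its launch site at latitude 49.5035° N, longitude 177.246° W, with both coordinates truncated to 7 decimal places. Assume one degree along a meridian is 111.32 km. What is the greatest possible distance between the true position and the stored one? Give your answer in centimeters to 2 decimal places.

Truncating at 7 decimal places can drop up to a full unit in the last place, so each coordinate may be off by as much as 1e-07°.
Latitude error → 1e-07 × 111320 = 0.011132 m along the meridian.
E–W at 49.5035°: 1e-07° × 111320 × cos 49.5035° = 1e-07 × 111320 × 0.6494 ≈ 0.00722914 m.
Worst case both components are at the extreme and orthogonal: √(0.011132² + 0.00722914²) ≈ 0.0132734 m.
That is 0.0132734 m = 1.3273 cm.

1.33 centimeters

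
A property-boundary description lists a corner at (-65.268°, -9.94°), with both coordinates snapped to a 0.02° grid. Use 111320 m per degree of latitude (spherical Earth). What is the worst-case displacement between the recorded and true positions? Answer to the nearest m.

With a 0.02° grid the true value lies within half a step, ±0.02°/2 = ±0.01°, of the stored one.
North–south component: 0.01° × 111320 = 1113.2 m.
Longitude error → 0.01 × 111320 × cos 65.268° = 0.01 × 111320 × 0.4184 ≈ 465.734 m.
The two errors are perpendicular, so the maximum displacement is √(1113.2² + 465.734²) ≈ 1206.7 m.

1207 m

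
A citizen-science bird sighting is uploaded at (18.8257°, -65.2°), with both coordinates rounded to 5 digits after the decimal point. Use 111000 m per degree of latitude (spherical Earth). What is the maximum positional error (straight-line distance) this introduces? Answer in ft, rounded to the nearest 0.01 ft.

2.51 ft

Rounding to 5 decimal places leaves each coordinate within ±5e-06° of the true value.
Latitude error → 5e-06 × 111000 = 0.555 m along the meridian.
East–west component at 18.8257°: 5e-06° × 111000 × cos 18.8257° ≈ 5e-06 × 105062 ≈ 0.52531 m.
Worst case both components are at the extreme and orthogonal: √(0.555² + 0.52531²) ≈ 0.764183 m.
Converting: 0.764183 m × 3.2808 ft/m ≈ 2.5072 ft.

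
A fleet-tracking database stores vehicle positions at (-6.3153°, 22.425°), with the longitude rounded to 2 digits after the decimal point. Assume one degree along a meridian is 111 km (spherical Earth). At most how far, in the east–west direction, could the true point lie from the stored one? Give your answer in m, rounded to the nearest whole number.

552 m

Rounding to 2 decimal places leaves the longitude within ±0.005° of the true value.
One degree of longitude at 6.3153° is 111000 × cos 6.3153° ≈ 111000 × 0.9939 = 110326 m.
East–west error: 0.005° × 110326 m/° ≈ 551.632 m.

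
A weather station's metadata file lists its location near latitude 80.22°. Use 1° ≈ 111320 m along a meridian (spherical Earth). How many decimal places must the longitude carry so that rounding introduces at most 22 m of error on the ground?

At 80.22° one degree of longitude covers 111320 × cos 80.22° ≈ 111320 × 0.1699 ≈ 18909.4 m.
With N decimal places the half-ulp bound is 0.5·10⁻ᴺ°, or 0.5·10⁻ᴺ × 18909.4 m on the ground.
Setting 9454.71 × 10⁻ᴺ ≤ 22 gives 10ᴺ ≥ 429.8, i.e. N ≥ 2.63.
So 3 decimal places suffice (9.45 m); 2 would allow up to 94.5 m.

3 decimal places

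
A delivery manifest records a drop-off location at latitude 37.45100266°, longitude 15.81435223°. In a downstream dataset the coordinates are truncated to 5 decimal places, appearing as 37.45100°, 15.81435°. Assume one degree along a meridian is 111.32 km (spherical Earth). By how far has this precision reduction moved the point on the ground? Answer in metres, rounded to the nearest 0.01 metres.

Δlat = 37.45100266 − 37.45100 = +0.00000266°; Δlon = 15.81435223 − 15.81435 = +0.00000223°.
North–south shift: 0.00000266 × 111320 = 0.296111 m.
E–W at 37.451°: 0.00000223° × 111320 × cos 37.451° = 0.00000223 × 111320 × 0.7939 ≈ 0.197074 m.
Hypotenuse of the two orthogonal shifts: √(0.296111² + 0.197074²) = 0.355697 m.

0.36 metres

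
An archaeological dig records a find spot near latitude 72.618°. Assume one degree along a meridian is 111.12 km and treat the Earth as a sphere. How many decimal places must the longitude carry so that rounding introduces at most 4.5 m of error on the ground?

At 72.618° one degree of longitude covers 111120 × cos 72.618° ≈ 111120 × 0.2987 ≈ 33196.1 m.
With N decimal places the half-ulp bound is 0.5·10⁻ᴺ°, or 0.5·10⁻ᴺ × 33196.1 m on the ground.
Need 0.5 × 33196.1 × 10⁻ᴺ ≤ 4.5 → 10⁻ᴺ ≤ 2.711e-04, so N ≥ 3.57.
So 4 decimal places suffice (1.66 m); 3 would allow up to 16.6 m.

4 decimal places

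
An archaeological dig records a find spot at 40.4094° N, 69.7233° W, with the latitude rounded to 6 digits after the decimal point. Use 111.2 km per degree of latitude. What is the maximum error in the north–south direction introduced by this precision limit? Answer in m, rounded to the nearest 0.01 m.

Rounding to 6 decimal places leaves the latitude within ±5e-07° of the true value.
Along the meridian that is 5e-07° × 111200 m/° = 0.0556 m.

0.06 m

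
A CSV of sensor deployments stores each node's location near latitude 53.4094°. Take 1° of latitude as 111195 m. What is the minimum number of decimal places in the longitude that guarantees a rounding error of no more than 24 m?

4

At 53.4094° one degree of longitude covers 111195 × cos 53.4094° ≈ 111195 × 0.5961 ≈ 66282.6 m.
With N decimal places the half-ulp bound is 0.5·10⁻ᴺ°, or 0.5·10⁻ᴺ × 66282.6 m on the ground.
Need 0.5 × 66282.6 × 10⁻ᴺ ≤ 24 → 10⁻ᴺ ≤ 7.242e-04, so N ≥ 3.14.
N = 3 would give 33.1 m (too coarse); N = 4 gives 3.31 m ≤ 24 m.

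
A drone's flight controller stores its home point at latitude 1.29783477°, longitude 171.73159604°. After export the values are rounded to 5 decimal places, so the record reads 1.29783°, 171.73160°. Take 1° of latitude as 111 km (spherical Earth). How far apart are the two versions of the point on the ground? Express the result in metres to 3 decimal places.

0.688 metres

The latitude changed by +0.00000477° and the longitude by -0.00000396°.
N–S: 0.00000477° × 111000 m/° = 0.52947 m.
E–W at 1.29783°: -0.00000396° × 111000 × cos 1.29783° = -0.00000396 × 111000 × 0.9997 ≈ -0.439447 m.
Combined displacement = (0.52947² + 0.439447²)^½ ≈ 0.688079 m.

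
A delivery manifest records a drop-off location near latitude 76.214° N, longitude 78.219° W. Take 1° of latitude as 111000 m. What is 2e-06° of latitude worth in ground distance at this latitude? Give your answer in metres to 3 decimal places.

2e-06° × 111000 m/° = 0.222 m.

0.222 metres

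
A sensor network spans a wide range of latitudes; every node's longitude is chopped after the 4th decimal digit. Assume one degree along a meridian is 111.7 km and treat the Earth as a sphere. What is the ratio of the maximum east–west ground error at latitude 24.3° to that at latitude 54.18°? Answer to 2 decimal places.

Truncating at 4 decimal places can drop up to a full unit in the last place, so the longitude may be off by as much as 0.0001°.
At 24.3°: 0.0001° × 111700 × cos 24.3° = 0.0001 × 111700 × 0.9114 ≈ 10.18 m.
At 54.18°: 0.0001° × 111700 × cos 54.18° = 0.0001 × 111700 × 0.5852 ≈ 6.5371 m.
Ratio: 10.18 / 6.5371 = cos 24.3° / cos 54.18° ≈ 1.5573.

1.56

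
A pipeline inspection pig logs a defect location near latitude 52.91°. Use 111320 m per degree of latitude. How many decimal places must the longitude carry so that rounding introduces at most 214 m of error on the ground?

At 52.91° one degree of longitude covers 111320 × cos 52.91° ≈ 111320 × 0.6031 ≈ 67133.6 m.
N decimal places → at most half a unit in the last place, 0.5 × 10⁻ᴺ° = 67133.6/2 × 10⁻ᴺ m.
Need 0.5 × 67133.6 × 10⁻ᴺ ≤ 214 → 10⁻ᴺ ≤ 6.375e-03, so N ≥ 2.20.
N = 2 would give 336 m (too coarse); N = 3 gives 33.6 m ≤ 214 m.

3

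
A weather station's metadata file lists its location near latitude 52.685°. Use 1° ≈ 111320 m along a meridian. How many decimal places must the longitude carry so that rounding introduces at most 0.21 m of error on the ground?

At 52.685° one degree of longitude covers 111320 × cos 52.685° ≈ 111320 × 0.6062 ≈ 67481.8 m.
With N decimal places the half-ulp bound is 0.5·10⁻ᴺ°, or 0.5·10⁻ᴺ × 67481.8 m on the ground.
Setting 33740.9 × 10⁻ᴺ ≤ 0.21 gives 10ᴺ ≥ 1.607e+05, i.e. N ≥ 5.21.
N = 5 would give 0.337 m (too coarse); N = 6 gives 0.0337 m ≤ 0.21 m.

6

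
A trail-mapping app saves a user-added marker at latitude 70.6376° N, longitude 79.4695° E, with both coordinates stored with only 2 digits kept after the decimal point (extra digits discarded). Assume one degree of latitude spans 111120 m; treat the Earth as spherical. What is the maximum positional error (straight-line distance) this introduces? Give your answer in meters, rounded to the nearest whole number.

Truncating at 2 decimal places can drop up to a full unit in the last place, so each coordinate may be off by as much as 0.01°.
N–S: 0.01° × 111120 m/° = 1111.2 m.
East–west component at 70.6376°: 0.01° × 111120 × cos 70.6376° ≈ 0.01 × 36841 ≈ 368.41 m.
The two errors are perpendicular, so the maximum displacement is √(1111.2² + 368.41²) ≈ 1170.68 m.

1171 meters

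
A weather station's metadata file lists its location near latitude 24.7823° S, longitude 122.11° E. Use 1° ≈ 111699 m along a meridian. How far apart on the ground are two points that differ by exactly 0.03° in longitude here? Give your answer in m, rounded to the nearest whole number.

At 24.7823° a degree of longitude is 111699 × cos 24.7823° ≈ 101412 m, so 0.03° corresponds to 3042.37 m.

3042 m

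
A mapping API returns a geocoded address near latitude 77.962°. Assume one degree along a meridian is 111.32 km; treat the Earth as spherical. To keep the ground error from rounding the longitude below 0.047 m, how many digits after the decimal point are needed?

6

At 77.962° one degree of longitude covers 111320 × cos 77.962° ≈ 111320 × 0.2086 ≈ 23216.9 m.
With N decimal places the half-ulp bound is 0.5·10⁻ᴺ°, or 0.5·10⁻ᴺ × 23216.9 m on the ground.
Setting 11608.5 × 10⁻ᴺ ≤ 0.047 gives 10ᴺ ≥ 2.47e+05, i.e. N ≥ 5.39.
At 5 places the error can reach 0.116 m, but 6 places keeps it to 0.0116 m.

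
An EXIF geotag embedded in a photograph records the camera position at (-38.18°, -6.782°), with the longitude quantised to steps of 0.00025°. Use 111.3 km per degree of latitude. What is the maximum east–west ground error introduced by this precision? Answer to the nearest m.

With a 0.00025° grid the true value lies within half a step, ±0.00025°/2 = ±0.000125°, of the stored one.
At latitude 38.18° a degree of longitude spans 111300 m × cos 38.18° = 111300 × 0.7861 ≈ 87489.9 m.
Maximum E–W displacement: 0.000125 × 87489.9 = 10.9362 m.

11 m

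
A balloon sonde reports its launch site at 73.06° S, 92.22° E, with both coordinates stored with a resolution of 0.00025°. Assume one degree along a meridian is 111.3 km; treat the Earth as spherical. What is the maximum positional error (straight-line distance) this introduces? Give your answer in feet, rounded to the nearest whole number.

48 feet

With a 0.00025° grid the true value lies within half a step, ±0.00025°/2 = ±0.000125°, of the stored one.
North–south component: 0.000125° × 111300 = 13.9125 m.
Longitude error → 0.000125 × 111300 × cos 73.06° = 0.000125 × 111300 × 0.2914 ≈ 4.05369 m.
Combining orthogonally: (13.9125² + 4.05369²)^½ ≈ 14.491 m.
Converting: 14.491 m × 3.2808 ft/m ≈ 47.543 ft.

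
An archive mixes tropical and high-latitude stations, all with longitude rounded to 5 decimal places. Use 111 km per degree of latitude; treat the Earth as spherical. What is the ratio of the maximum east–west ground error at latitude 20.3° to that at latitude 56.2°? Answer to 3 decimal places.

Rounding to 5 decimal places leaves the longitude within ±5e-06° of the true value.
Error at 20.3° = 5e-06° × 111000 × cos 20.3° ≈ 0.555 × 0.9379 = 0.52053 m.
Error at 56.2° = 5e-06° × 111000 × cos 56.2° ≈ 0.555 × 0.5563 = 0.30874 m.
Ratio: 0.52053 / 0.30874 = cos 20.3° / cos 56.2° ≈ 1.6860.

1.686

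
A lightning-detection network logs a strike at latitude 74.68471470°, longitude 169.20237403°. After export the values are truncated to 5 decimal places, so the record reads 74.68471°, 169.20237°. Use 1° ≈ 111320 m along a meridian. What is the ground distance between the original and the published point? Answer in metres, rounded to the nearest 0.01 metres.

The latitude changed by +0.00000470° and the longitude by +0.00000403°.
N–S: 0.00000470° × 111320 m/° = 0.523204 m.
East–west at this latitude: 0.00000403° × 111320 × cos 74.6847° ≈ 0.00000403 × 29403 = 0.118494 m.
Combined displacement = (0.523204² + 0.118494²)^½ ≈ 0.536454 m.

0.54 metres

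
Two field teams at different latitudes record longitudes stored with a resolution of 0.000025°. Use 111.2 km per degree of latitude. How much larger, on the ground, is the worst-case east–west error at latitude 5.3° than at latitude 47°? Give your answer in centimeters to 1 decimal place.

With a 0.000025° grid the true value lies within half a step, ±0.000025°/2 = ±1.25e-05°, of the stored one.
Error at 5.3° = 1.25e-05° × 111200 × cos 5.3° ≈ 1.39 × 0.9957 = 1.3841 m.
At 47°: 1.25e-05° × 111200 × cos 47° = 1.25e-05 × 111200 × 0.6820 ≈ 0.94798 m.
Difference: 1.3841 − 0.94798 = 0.43608 m.
That is 0.43608 m = 43.608 cm.

43.6 centimeters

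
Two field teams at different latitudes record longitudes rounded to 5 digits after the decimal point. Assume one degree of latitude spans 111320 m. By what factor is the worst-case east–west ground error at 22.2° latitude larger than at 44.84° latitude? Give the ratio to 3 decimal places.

1.306

Rounding to 5 decimal places leaves the longitude within ±5e-06° of the true value.
Error at 22.2° = 5e-06° × 111320 × cos 22.2° ≈ 0.5566 × 0.9259 = 0.51534 m.
At 44.84°: 5e-06° × 111320 × cos 44.84° = 5e-06 × 111320 × 0.7091 ≈ 0.39467 m.
Ratio: 0.51534 / 0.39467 = cos 22.2° / cos 44.84° ≈ 1.3057.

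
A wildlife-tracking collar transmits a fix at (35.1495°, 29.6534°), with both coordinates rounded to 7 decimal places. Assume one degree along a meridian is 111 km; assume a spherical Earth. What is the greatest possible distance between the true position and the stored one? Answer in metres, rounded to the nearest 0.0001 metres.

0.0072 metres

Rounding to 7 decimal places leaves each coordinate within ±5e-08° of the true value.
North–south component: 5e-08° × 111000 = 0.00555 m.
East–west component at 35.1495°: 5e-08° × 111000 × cos 35.1495° ≈ 5e-08 × 90759.4 ≈ 0.00453797 m.
Worst case both components are at the extreme and orthogonal: √(0.00555² + 0.00453797²) ≈ 0.00716908 m.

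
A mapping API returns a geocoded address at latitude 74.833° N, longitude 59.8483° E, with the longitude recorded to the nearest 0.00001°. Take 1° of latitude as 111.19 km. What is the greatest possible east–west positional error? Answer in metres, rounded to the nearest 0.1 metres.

0.1 metres

Rounding to 5 decimal places leaves the longitude within ±5e-06° of the true value.
At latitude 74.833° a degree of longitude spans 111190 m × cos 74.833° = 111190 × 0.2616 ≈ 29091 m.
So at most 5e-06° × 29091 ≈ 0.145455 m east–west.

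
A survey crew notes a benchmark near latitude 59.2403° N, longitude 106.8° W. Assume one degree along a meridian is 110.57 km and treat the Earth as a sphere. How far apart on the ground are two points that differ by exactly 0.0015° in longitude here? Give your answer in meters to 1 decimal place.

84.8 meters

0.0015° of longitude at 59.2403° is 0.0015 × 110570 × cos 59.2403° ≈ 0.0015 × 56549.8 = 84.8246 m.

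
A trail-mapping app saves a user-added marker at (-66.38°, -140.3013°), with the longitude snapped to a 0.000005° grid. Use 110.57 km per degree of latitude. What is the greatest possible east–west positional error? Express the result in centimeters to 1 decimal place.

11.1 centimeters

With a 0.000005° grid the true value lies within half a step, ±0.000005°/2 = ±2.5e-06°, of the stored one.
Parallels shrink by cos φ, so at 66.38° a degree of longitude is 110570 × 0.4007 ≈ 44302 m.
So at most 2.5e-06° × 44302 ≈ 0.110755 m east–west.
That is 0.110755 m = 11.075 cm.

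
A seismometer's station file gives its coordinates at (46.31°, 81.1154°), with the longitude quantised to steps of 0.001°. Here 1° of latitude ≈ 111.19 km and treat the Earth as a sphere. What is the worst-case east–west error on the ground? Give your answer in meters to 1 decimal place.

38.4 meters

With a 0.001° grid the true value lies within half a step, ±0.001°/2 = ±0.0005°, of the stored one.
Parallels shrink by cos φ, so at 46.31° a degree of longitude is 111190 × 0.6908 ≈ 76805.2 m.
So at most 0.0005° × 76805.2 ≈ 38.4026 m east–west.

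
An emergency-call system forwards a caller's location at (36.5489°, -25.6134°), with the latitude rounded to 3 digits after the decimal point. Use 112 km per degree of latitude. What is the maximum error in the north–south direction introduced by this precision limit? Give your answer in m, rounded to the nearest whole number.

56 m

Rounding to 3 decimal places leaves the latitude within ±0.0005° of the true value.
So the N–S error is at most 0.0005 × 112000 = 56 m.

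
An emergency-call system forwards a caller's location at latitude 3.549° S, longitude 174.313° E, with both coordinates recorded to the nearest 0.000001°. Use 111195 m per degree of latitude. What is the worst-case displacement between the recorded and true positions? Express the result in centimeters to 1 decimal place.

Rounding to 6 decimal places leaves each coordinate within ±5e-07° of the true value.
Latitude error → 5e-07 × 111195 = 0.0555975 m along the meridian.
East–west component at 3.549°: 5e-07° × 111195 × cos 3.549° ≈ 5e-07 × 110982 ≈ 0.0554909 m.
The two errors are perpendicular, so the maximum displacement is √(0.0555975² + 0.0554909²) ≈ 0.0785514 m.
That is 0.0785514 m = 7.8551 cm.

7.9 centimeters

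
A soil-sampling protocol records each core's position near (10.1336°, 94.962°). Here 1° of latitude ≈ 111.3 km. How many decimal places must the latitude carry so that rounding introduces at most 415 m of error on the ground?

One degree of latitude covers 111300 m.
N decimal places → at most half a unit in the last place, 0.5 × 10⁻ᴺ° = 111300/2 × 10⁻ᴺ m.
Setting 55650 × 10⁻ᴺ ≤ 415 gives 10ᴺ ≥ 134.1, i.e. N ≥ 2.13.
N = 2 would give 556 m (too coarse); N = 3 gives 55.6 m ≤ 415 m.

3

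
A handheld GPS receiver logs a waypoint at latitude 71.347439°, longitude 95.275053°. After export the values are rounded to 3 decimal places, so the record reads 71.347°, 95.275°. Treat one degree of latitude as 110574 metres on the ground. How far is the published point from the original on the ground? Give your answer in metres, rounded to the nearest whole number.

49 metres

Δlat = 71.347439 − 71.347 = +0.000439°; Δlon = 95.275053 − 95.275 = +0.000053°.
N–S: 0.000439° × 110574 m/° = 48.542 m.
East–west at this latitude: 0.000053° × 110574 × cos 71.347° ≈ 0.000053 × 35365.5 = 1.87437 m.
Hypotenuse of the two orthogonal shifts: √(48.542² + 1.87437²) = 48.5782 m.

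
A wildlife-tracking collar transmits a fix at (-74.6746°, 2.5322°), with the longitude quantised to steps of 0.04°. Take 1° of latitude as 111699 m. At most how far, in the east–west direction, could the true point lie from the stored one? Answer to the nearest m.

590 m

With a 0.04° grid the true value lies within half a step, ±0.04°/2 = ±0.02°, of the stored one.
At latitude 74.6746° a degree of longitude spans 111699 m × cos 74.6746° = 111699 × 0.2643 ≈ 29522.1 m.
Maximum E–W displacement: 0.02 × 29522.1 = 590.442 m.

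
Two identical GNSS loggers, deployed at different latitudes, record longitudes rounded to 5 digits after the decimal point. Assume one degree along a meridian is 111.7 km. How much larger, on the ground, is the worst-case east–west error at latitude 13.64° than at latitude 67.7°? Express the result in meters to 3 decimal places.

0.331 meters

Rounding to 5 decimal places leaves the longitude within ±5e-06° of the true value.
Error at 13.64° = 5e-06° × 111700 × cos 13.64° ≈ 0.5585 × 0.9718 = 0.54275 m.
Error at 67.7° = 5e-06° × 111700 × cos 67.7° ≈ 0.5585 × 0.3795 = 0.21193 m.
So the lower-latitude error exceeds the higher by 0.54275 − 0.21193 = 0.33082 m.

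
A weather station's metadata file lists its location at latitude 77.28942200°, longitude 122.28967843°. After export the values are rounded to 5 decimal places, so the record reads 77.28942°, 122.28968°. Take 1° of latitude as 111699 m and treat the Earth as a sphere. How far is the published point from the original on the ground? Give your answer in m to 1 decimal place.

0.2 m

Δlat = 77.28942200 − 77.28942 = +0.00000200°; Δlon = 122.28967843 − 122.28968 = -0.00000157°.
N–S: 0.00000200° × 111699 m/° = 0.223398 m.
E–W at 77.2894°: -0.00000157° × 111699 × cos 77.2894° = -0.00000157 × 111699 × 0.2200 ≈ -0.0385855 m.
Hypotenuse of the two orthogonal shifts: √(0.223398² + 0.0385855²) = 0.226706 m.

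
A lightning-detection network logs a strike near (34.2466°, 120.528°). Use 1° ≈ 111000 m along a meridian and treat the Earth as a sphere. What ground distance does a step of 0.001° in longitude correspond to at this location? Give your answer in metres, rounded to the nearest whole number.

At 34.2466° a degree of longitude is 111000 × cos 34.2466° ≈ 91755.2 m, so 0.001° corresponds to 91.7552 m.

92 metres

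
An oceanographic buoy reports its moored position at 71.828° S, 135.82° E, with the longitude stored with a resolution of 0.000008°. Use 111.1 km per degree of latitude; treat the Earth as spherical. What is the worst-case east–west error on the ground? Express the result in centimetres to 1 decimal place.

13.9 centimetres

With a 0.000008° grid the true value lies within half a step, ±0.000008°/2 = ±4e-06°, of the stored one.
At latitude 71.828° a degree of longitude spans 111100 m × cos 71.828° = 111100 × 0.3119 ≈ 34648.8 m.
East–west error: 4e-06° × 34648.8 m/° ≈ 0.138595 m.
That is 0.138595 m = 13.86 cm.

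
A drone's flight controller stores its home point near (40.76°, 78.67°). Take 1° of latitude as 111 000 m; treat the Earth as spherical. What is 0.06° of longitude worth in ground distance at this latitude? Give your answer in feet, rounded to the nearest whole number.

16551 feet

One degree of longitude here spans 111000 × cos 40.76° = 111000 × 0.7575 ≈ 84077.1 m; 0.06° of that is 5044.62 m.
Converting: 5044.62 m × 3.2808 ft/m ≈ 16551 ft.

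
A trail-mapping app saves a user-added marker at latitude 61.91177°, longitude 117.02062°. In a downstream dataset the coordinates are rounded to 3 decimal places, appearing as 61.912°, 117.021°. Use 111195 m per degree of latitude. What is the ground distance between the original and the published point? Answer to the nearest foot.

106 feet

The latitude changed by -0.00023° and the longitude by -0.00038°.
North–south shift: -0.00023 × 111195 = -25.5749 m.
East–west at this latitude: -0.00038° × 111195 × cos 61.912° ≈ -0.00038 × 52353.6 = -19.8944 m.
Distance: √(25.5749² + 19.8944²) ≈ 32.4015 m.
Converting: 32.4015 m × 3.2808 ft/m ≈ 106.3 ft.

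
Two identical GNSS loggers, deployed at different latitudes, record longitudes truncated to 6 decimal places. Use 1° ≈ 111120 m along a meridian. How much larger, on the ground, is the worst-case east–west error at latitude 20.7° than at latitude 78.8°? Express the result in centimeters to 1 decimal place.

Truncating at 6 decimal places can drop up to a full unit in the last place, so the longitude may be off by as much as 1e-06°.
At 20.7°: 1e-06° × 111120 × cos 20.7° = 1e-06 × 111120 × 0.9354 ≈ 0.10395 m.
Error at 78.8° = 1e-06° × 111120 × cos 78.8° ≈ 0.11112 × 0.1942 = 0.021583 m.
Difference: 0.10395 − 0.021583 = 0.082363 m.
That is 0.0823632 m = 8.2363 cm.

8.2 centimeters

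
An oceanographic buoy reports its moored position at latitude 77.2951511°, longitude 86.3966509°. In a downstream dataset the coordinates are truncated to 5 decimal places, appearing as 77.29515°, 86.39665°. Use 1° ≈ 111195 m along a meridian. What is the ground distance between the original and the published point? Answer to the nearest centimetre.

12 centimetres

Δlat = 77.2951511 − 77.29515 = +0.0000011°; Δlon = 86.3966509 − 86.39665 = +0.0000009°.
N–S: 0.0000011° × 111195 m/° = 0.122314 m.
East–west at this latitude: 0.0000009° × 111195 × cos 77.2952° ≈ 0.0000009 × 24455 = 0.0220095 m.
Hypotenuse of the two orthogonal shifts: √(0.122314² + 0.0220095²) = 0.124279 m.
That is 0.124279 m = 12.428 cm.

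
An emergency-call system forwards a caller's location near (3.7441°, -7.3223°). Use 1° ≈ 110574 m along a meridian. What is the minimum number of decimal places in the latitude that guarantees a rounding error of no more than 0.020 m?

7 decimal places

One degree of latitude covers 110574 m.
With N decimal places the half-ulp bound is 0.5·10⁻ᴺ°, or 0.5·10⁻ᴺ × 110574 m on the ground.
Need 0.5 × 110574 × 10⁻ᴺ ≤ 0.020 → 10⁻ᴺ ≤ 3.617e-07, so N ≥ 6.44.
So 7 decimal places suffice (0.00553 m); 6 would allow up to 0.0553 m.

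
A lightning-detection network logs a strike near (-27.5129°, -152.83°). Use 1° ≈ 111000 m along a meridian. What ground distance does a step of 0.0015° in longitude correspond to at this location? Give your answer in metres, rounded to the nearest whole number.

148 metres

At 27.5129° a degree of longitude is 111000 × cos 27.5129° ≈ 98446.7 m, so 0.0015° corresponds to 147.67 m.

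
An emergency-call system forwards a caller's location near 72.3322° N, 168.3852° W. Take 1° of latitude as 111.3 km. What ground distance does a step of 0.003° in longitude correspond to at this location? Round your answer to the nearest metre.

101 metres

One degree of longitude here spans 111300 × cos 72.3322° = 111300 × 0.3035 ≈ 33779.3 m; 0.003° of that is 101.338 m.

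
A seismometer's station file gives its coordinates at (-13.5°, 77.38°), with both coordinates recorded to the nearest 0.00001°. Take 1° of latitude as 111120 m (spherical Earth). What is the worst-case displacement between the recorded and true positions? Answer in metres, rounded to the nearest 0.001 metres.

Rounding to 5 decimal places leaves each coordinate within ±5e-06° of the true value.
Latitude error → 5e-06 × 111120 = 0.5556 m along the meridian.
Longitude error → 5e-06 × 111120 × cos 13.5° = 5e-06 × 111120 × 0.9724 ≈ 0.540249 m.
Combining orthogonally: (0.5556² + 0.540249²)^½ ≈ 0.774958 m.

0.775 metres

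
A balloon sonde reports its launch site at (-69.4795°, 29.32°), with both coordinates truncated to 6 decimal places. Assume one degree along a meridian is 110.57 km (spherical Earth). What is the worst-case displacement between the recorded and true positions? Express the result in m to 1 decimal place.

0.1 m

Truncating at 6 decimal places can drop up to a full unit in the last place, so each coordinate may be off by as much as 1e-06°.
N–S: 1e-06° × 110570 m/° = 0.11057 m.
Longitude error → 1e-06 × 110570 × cos 69.4795° = 1e-06 × 110570 × 0.3505 ≈ 0.0387595 m.
Combining orthogonally: (0.11057² + 0.0387595²)^½ ≈ 0.117167 m.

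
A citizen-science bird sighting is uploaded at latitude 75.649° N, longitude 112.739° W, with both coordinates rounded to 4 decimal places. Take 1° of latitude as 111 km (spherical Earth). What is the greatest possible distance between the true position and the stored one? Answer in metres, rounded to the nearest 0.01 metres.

5.72 metres

Rounding to 4 decimal places leaves each coordinate within ±5e-05° of the true value.
N–S: 5e-05° × 111000 m/° = 5.55 m.
E–W at 75.649°: 5e-05° × 111000 × cos 75.649° = 5e-05 × 111000 × 0.2479 ≈ 1.37563 m.
The two errors are perpendicular, so the maximum displacement is √(5.55² + 1.37563²) ≈ 5.71794 m.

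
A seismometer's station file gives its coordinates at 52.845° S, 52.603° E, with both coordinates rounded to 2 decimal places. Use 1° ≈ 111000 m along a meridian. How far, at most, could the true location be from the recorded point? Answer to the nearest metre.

648 metres

Rounding to 2 decimal places leaves each coordinate within ±0.005° of the true value.
N–S: 0.005° × 111000 m/° = 555 m.
East–west component at 52.845°: 0.005° × 111000 × cos 52.845° ≈ 0.005 × 67041 ≈ 335.205 m.
The two errors are perpendicular, so the maximum displacement is √(555² + 335.205²) ≈ 648.373 m.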